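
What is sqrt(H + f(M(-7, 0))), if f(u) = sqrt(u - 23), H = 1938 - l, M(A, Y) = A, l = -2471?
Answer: sqrt(4409 + I*sqrt(30)) ≈ 66.4 + 0.0412*I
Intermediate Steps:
H = 4409 (H = 1938 - 1*(-2471) = 1938 + 2471 = 4409)
f(u) = sqrt(-23 + u)
sqrt(H + f(M(-7, 0))) = sqrt(4409 + sqrt(-23 - 7)) = sqrt(4409 + sqrt(-30)) = sqrt(4409 + I*sqrt(30))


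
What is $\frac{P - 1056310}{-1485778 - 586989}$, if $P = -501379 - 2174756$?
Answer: $\frac{3732445}{2072767} \approx 1.8007$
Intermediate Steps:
$P = -2676135$ ($P = -501379 - 2174756 = -2676135$)
$\frac{P - 1056310}{-1485778 - 586989} = \frac{-2676135 - 1056310}{-1485778 - 586989} = - \frac{3732445}{-2072767} = \left(-3732445\right) \left(- \frac{1}{2072767}\right) = \frac{3732445}{2072767}$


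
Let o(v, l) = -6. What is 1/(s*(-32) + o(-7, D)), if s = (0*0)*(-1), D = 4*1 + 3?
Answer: -1/6 ≈ -0.16667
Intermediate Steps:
D = 7 (D = 4 + 3 = 7)
s = 0 (s = 0*(-1) = 0)
1/(s*(-32) + o(-7, D)) = 1/(0*(-32) - 6) = 1/(0 - 6) = 1/(-6) = -1/6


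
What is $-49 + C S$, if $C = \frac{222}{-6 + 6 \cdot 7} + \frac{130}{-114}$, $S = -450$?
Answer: $- \frac{43906}{19} \approx -2310.8$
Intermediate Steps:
$C = \frac{191}{38}$ ($C = \frac{222}{-6 + 42} + 130 \left(- \frac{1}{114}\right) = \frac{222}{36} - \frac{65}{57} = 222 \cdot \frac{1}{36} - \frac{65}{57} = \frac{37}{6} - \frac{65}{57} = \frac{191}{38} \approx 5.0263$)
$-49 + C S = -49 + \frac{191}{38} \left(-450\right) = -49 - \frac{42975}{19} = - \frac{43906}{19}$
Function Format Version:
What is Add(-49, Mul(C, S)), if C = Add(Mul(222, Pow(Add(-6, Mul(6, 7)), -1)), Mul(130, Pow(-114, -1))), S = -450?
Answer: Rational(-43906, 19) ≈ -2310.8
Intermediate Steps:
C = Rational(191, 38) (C = Add(Mul(222, Pow(Add(-6, 42), -1)), Mul(130, Rational(-1, 114))) = Add(Mul(222, Pow(36, -1)), Rational(-65, 57)) = Add(Mul(222, Rational(1, 36)), Rational(-65, 57)) = Add(Rational(37, 6), Rational(-65, 57)) = Rational(191, 38) ≈ 5.0263)
Add(-49, Mul(C, S)) = Add(-49, Mul(Rational(191, 38), -450)) = Add(-49, Rational(-42975, 19)) = Rational(-43906, 19)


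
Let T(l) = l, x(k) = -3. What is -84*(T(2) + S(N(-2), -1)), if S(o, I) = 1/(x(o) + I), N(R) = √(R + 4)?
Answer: -147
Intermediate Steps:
N(R) = √(4 + R)
S(o, I) = 1/(-3 + I)
-84*(T(2) + S(N(-2), -1)) = -84*(2 + 1/(-3 - 1)) = -84*(2 + 1/(-4)) = -84*(2 - ¼) = -84*7/4 = -147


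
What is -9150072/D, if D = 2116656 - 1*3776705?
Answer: 9150072/1660049 ≈ 5.5119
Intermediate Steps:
D = -1660049 (D = 2116656 - 3776705 = -1660049)
-9150072/D = -9150072/(-1660049) = -9150072*(-1/1660049) = 9150072/1660049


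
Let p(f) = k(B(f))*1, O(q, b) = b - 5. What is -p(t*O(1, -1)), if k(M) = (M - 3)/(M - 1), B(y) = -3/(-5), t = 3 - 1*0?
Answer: -6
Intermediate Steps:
O(q, b) = -5 + b
t = 3 (t = 3 + 0 = 3)
B(y) = 3/5 (B(y) = -3*(-1/5) = 3/5)
k(M) = (-3 + M)/(-1 + M)
p(f) = 6 (p(f) = ((-3 + 3/5)/(-1 + 3/5))*1 = (-12/5/(-2/5))*1 = -5/2*(-12/5)*1 = 6*1 = 6)
-p(t*O(1, -1)) = -1*6 = -6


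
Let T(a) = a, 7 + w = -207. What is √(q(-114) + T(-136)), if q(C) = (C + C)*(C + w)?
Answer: 2*√18662 ≈ 273.22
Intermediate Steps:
w = -214 (w = -7 - 207 = -214)
q(C) = 2*C*(-214 + C) (q(C) = (C + C)*(C - 214) = (2*C)*(-214 + C) = 2*C*(-214 + C))
√(q(-114) + T(-136)) = √(2*(-114)*(-214 - 114) - 136) = √(2*(-114)*(-328) - 136) = √(74784 - 136) = √74648 = 2*√18662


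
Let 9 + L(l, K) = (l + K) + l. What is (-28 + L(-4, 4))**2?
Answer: 1681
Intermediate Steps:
L(l, K) = -9 + K + 2*l (L(l, K) = -9 + ((l + K) + l) = -9 + ((K + l) + l) = -9 + (K + 2*l) = -9 + K + 2*l)
(-28 + L(-4, 4))**2 = (-28 + (-9 + 4 + 2*(-4)))**2 = (-28 + (-9 + 4 - 8))**2 = (-28 - 13)**2 = (-41)**2 = 1681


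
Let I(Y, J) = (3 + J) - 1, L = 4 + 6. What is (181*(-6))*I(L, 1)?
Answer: -3258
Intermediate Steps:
L = 10
I(Y, J) = 2 + J
(181*(-6))*I(L, 1) = (181*(-6))*(2 + 1) = -1086*3 = -3258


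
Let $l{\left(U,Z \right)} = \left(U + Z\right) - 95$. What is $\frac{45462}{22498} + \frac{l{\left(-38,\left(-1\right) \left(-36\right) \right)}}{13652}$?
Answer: $\frac{309232459}{153571348} \approx 2.0136$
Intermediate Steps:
$l{\left(U,Z \right)} = -95 + U + Z$
$\frac{45462}{22498} + \frac{l{\left(-38,\left(-1\right) \left(-36\right) \right)}}{13652} = \frac{45462}{22498} + \frac{-95 - 38 - -36}{13652} = 45462 \cdot \frac{1}{22498} + \left(-95 - 38 + 36\right) \frac{1}{13652} = \frac{22731}{11249} - \frac{97}{13652} = \frac{309232459}{153571348}$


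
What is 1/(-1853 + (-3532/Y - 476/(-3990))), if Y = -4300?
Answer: -61275/113484934 ≈ -0.00053994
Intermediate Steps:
1/(-1853 + (-3532/Y - 476/(-3990))) = 1/(-1853 + (-3532/(-4300) - 476/(-3990))) = 1/(-1853 + (-3532*(-1/4300) - 476*(-1/3990))) = 1/(-1853 + (883/1075 + 34/285)) = 1/(-1853 + 57641/61275) = 1/(-113484934/61275) = -61275/113484934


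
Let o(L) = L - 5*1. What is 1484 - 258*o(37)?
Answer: -6772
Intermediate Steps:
o(L) = -5 + L (o(L) = L - 5 = -5 + L)
1484 - 258*o(37) = 1484 - 258*(-5 + 37) = 1484 - 258*32 = 1484 - 8256 = -6772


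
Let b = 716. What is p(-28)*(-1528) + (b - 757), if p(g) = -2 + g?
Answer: 45799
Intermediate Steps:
p(-28)*(-1528) + (b - 757) = (-2 - 28)*(-1528) + (716 - 757) = -30*(-1528) - 41 = 45840 - 41 = 45799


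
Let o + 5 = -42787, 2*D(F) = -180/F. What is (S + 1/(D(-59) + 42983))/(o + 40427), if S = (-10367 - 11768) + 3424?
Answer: 47452723798/5997845755 ≈ 7.9116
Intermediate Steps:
D(F) = -90/F (D(F) = (-180/F)/2 = -90/F)
o = -42792 (o = -5 - 42787 = -42792)
S = -18711 (S = -22135 + 3424 = -18711)
(S + 1/(D(-59) + 42983))/(o + 40427) = (-18711 + 1/(-90/(-59) + 42983))/(-42792 + 40427) = (-18711 + 1/(-90*(-1/59) + 42983))/(-2365) = (-18711 + 1/(90/59 + 42983))*(-1/2365) = (-18711 + 1/(2536087/59))*(-1/2365) = (-18711 + 59/2536087)*(-1/2365) = -47452723798/2536087*(-1/2365) = 47452723798/5997845755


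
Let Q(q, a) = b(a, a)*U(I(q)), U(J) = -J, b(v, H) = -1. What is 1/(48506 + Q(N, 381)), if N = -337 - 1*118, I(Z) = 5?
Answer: 1/48511 ≈ 2.0614e-5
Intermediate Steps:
N = -455 (N = -337 - 118 = -455)
Q(q, a) = 5 (Q(q, a) = -(-1)*5 = -1*(-5) = 5)
1/(48506 + Q(N, 381)) = 1/(48506 + 5) = 1/48511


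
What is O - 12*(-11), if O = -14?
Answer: 118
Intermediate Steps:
O - 12*(-11) = -14 - 12*(-11) = -14 + 132 = 118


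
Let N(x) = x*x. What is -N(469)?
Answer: -219961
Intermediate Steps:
N(x) = x²
-N(469) = -1*469² = -1*219961 = -219961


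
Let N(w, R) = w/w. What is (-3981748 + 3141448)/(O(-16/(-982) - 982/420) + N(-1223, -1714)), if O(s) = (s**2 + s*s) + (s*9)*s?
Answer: -8933794065630000/641072898911 ≈ -13936.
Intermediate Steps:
N(w, R) = 1
O(s) = 11*s**2 (O(s) = (s**2 + s**2) + (9*s)*s = 2*s**2 + 9*s**2 = 11*s**2)
(-3981748 + 3141448)/(O(-16/(-982) - 982/420) + N(-1223, -1714)) = (-3981748 + 3141448)/(11*(-16/(-982) - 982/420)**2 + 1) = -840300/(11*(-16*(-1/982) - 982*1/420)**2 + 1) = -840300/(11*(8/491 - 491/210)**2 + 1) = -840300/(11*(-239401/103110)**2 + 1) = -840300/(11*(57312838801/10631672100) + 1) = -840300/(630441226811/10631672100 + 1) = -840300/641072898911/10631672100 = -840300*10631672100/641072898911 = -8933794065630000/641072898911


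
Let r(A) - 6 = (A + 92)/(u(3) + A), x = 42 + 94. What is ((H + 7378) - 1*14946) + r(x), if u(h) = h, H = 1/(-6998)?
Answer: -7354128359/972722 ≈ -7560.4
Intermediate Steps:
H = -1/6998 ≈ -0.00014290
x = 136
r(A) = 6 + (92 + A)/(3 + A) (r(A) = 6 + (A + 92)/(3 + A) = 6 + (92 + A)/(3 + A))
((H + 7378) - 1*14946) + r(x) = ((-1/6998 + 7378) - 1*14946) + (110 + 7*136)/(3 + 136) = (51631243/6998 - 14946) + (110 + 952)/139 = -52960865/6998 + (1/139)*1062 = -52960865/6998 + 1062/139 = -7354128359/972722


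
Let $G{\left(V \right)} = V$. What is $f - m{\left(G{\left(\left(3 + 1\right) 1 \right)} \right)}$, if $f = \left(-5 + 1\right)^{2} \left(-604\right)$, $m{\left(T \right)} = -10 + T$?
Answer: $-9658$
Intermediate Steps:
$f = -9664$ ($f = \left(-4\right)^{2} \left(-604\right) = 16 \left(-604\right) = -9664$)
$f - m{\left(G{\left(\left(3 + 1\right) 1 \right)} \right)} = -9664 - \left(-10 + \left(3 + 1\right) 1\right) = -9664 - \left(-10 + 4 \cdot 1\right) = -9664 - \left(-10 + 4\right) = -9664 - -6 = -9664 + 6 = -9658$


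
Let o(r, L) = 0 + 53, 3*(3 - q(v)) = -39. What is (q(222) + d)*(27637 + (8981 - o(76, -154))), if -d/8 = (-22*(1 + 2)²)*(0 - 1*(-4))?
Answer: 232260880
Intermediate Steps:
q(v) = 16 (q(v) = 3 - ⅓*(-39) = 3 + 13 = 16)
o(r, L) = 53
d = 6336 (d = -8*(-22*(1 + 2)²)*(0 - 1*(-4)) = -8*(-22*3²)*(0 + 4) = -8*(-22*9)*4 = -(-1584)*4 = -8*(-792) = 6336)
(q(222) + d)*(27637 + (8981 - o(76, -154))) = (16 + 6336)*(27637 + (8981 - 1*53)) = 6352*(27637 + (8981 - 53)) = 6352*(27637 + 8928) = 6352*36565 = 232260880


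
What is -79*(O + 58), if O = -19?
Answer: -3081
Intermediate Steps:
-79*(O + 58) = -79*(-19 + 58) = -79*39 = -3081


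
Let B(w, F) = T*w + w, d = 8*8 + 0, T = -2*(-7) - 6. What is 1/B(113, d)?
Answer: 1/1017 ≈ 0.00098328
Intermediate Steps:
T = 8 (T = 14 - 6 = 8)
d = 64 (d = 64 + 0 = 64)
B(w, F) = 9*w (B(w, F) = 8*w + w = 9*w)
1/B(113, d) = 1/(9*113) = 1/1017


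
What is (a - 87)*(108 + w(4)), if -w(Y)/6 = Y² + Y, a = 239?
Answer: -1824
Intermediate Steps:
w(Y) = -6*Y - 6*Y² (w(Y) = -6*(Y² + Y) = -6*(Y + Y²) = -6*Y - 6*Y²)
(a - 87)*(108 + w(4)) = (239 - 87)*(108 - 6*4*(1 + 4)) = 152*(108 - 6*4*5) = 152*(108 - 120) = 152*(-12) = -1824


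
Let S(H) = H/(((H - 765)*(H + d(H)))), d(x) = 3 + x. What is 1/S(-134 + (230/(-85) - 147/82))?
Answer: -240529879552/134567699 ≈ -1787.4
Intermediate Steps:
S(H) = H/((-765 + H)*(3 + 2*H)) (S(H) = H/(((H - 765)*(H + (3 + H)))) = H/(((-765 + H)*(3 + 2*H))) = H*(1/((-765 + H)*(3 + 2*H))) = H/((-765 + H)*(3 + 2*H)))
1/S(-134 + (230/(-85) - 147/82)) = 1/((-134 + (230/(-85) - 147/82))/(-2295 - 1527*(-134 + (230/(-85) - 147/82)) + 2*(-134 + (230/(-85) - 147/82))²)) = 1/((-134 + (230*(-1/85) - 147*1/82))/(-2295 - 1527*(-134 + (230*(-1/85) - 147*1/82)) + 2*(-134 + (230*(-1/85) - 147*1/82))²)) = 1/((-134 + (-46/17 - 147/82))/(-2295 - 1527*(-134 + (-46/17 - 147/82)) + 2*(-134 + (-46/17 - 147/82))²)) = 1/((-134 - 6271/1394)/(-2295 - 1527*(-134 - 6271/1394) + 2*(-134 - 6271/1394)²)) = 1/(-193067/(1394*(-2295 - 1527*(-193067/1394) + 2*(-193067/1394)²))) = 1/(-193067/(1394*(-2295 + 294813309/1394 + 2*(37274866489/1943236)))) = 1/(-193067/(1394*(-2295 + 294813309/1394 + 37274866489/971618))) = 1/(-193067/(1394*120264939776/485809)) = 1/(-193067/1394*485809/120264939776) = 1/(-134567699/240529879552) = -240529879552/134567699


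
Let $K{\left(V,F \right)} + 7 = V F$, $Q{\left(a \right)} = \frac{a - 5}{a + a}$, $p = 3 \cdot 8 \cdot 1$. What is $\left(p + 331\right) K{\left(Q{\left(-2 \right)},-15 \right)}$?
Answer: $- \frac{47215}{4} \approx -11804.0$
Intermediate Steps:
$p = 24$ ($p = 24 \cdot 1 = 24$)
$Q{\left(a \right)} = \frac{-5 + a}{2 a}$
$K{\left(V,F \right)} = -7 + F V$ ($K{\left(V,F \right)} = -7 + V F = -7 + F V$)
$\left(p + 331\right) K{\left(Q{\left(-2 \right)},-15 \right)} = \left(24 + 331\right) \left(-7 - 15 \frac{-5 - 2}{2 \left(-2\right)}\right) = 355 \left(-7 - 15 \cdot \frac{1}{2} \left(- \frac{1}{2}\right) \left(-7\right)\right) = 355 \left(-7 - \frac{105}{4}\right) = 355 \left(- \frac{133}{4}\right) = - \frac{47215}{4}$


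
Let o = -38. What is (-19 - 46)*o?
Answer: 2470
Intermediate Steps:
(-19 - 46)*o = (-19 - 46)*(-38) = -65*(-38) = 2470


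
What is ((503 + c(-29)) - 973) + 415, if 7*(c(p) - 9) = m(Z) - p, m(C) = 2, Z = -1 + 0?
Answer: -291/7 ≈ -41.571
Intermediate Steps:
Z = -1
c(p) = 65/7 - p/7 (c(p) = 9 + (2 - p)/7 = 9 + (2/7 - p/7) = 65/7 - p/7)
((503 + c(-29)) - 973) + 415 = ((503 + (65/7 - ⅐*(-29))) - 973) + 415 = ((503 + (65/7 + 29/7)) - 973) + 415 = ((503 + 94/7) - 973) + 415 = (3615/7 - 973) + 415 = -3196/7 + 415 = -291/7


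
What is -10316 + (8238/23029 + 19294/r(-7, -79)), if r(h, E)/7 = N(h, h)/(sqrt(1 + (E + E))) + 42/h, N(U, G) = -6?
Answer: -823099756259/76410222 - 9647*I*sqrt(157)/3318 ≈ -10772.0 - 36.431*I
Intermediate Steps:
r(h, E) = -42/sqrt(1 + 2*E) + 294/h (r(h, E) = 7*(-6/sqrt(1 + (E + E)) + 42/h) = 7*(-6/sqrt(1 + 2*E) + 42/h) = -42/sqrt(1 + 2*E) + 294/h)
-10316 + (8238/23029 + 19294/r(-7, -79)) = -10316 + (8238/23029 + 19294/(-42/sqrt(1 + 2*(-79)) + 294/(-7))) = -10316 + (8238*(1/23029) + 19294/(-42/sqrt(1 - 158) + 294*(-1/7))) = -10316 + (8238/23029 + 19294/(-(-42)*I*sqrt(157)/157 - 42)) = -10316 + (8238/23029 + 19294/(42*I*sqrt(157)/157 - 42)) = -10316 + (8238/23029 + 19294/(-42 + 42*I*sqrt(157)/157)) = -237558926/23029 + 19294/(-42 + 42*I*sqrt(157)/157)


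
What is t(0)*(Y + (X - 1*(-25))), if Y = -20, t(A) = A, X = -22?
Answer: 0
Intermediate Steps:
t(0)*(Y + (X - 1*(-25))) = 0*(-20 + (-22 - 1*(-25))) = 0*(-20 + (-22 + 25)) = 0*(-20 + 3) = 0*(-17) = 0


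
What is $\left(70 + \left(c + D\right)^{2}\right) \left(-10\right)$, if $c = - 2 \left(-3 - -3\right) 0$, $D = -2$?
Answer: $-740$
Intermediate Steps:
$c = 0$ ($c = - 2 \left(-3 + 3\right) 0 = \left(-2\right) 0 \cdot 0 = 0 \cdot 0 = 0$)
$\left(70 + \left(c + D\right)^{2}\right) \left(-10\right) = \left(70 + \left(0 - 2\right)^{2}\right) \left(-10\right) = \left(70 + \left(-2\right)^{2}\right) \left(-10\right) = \left(70 + 4\right) \left(-10\right) = 74 \left(-10\right) = -740$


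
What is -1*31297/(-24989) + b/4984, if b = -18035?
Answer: -294692367/124545176 ≈ -2.3661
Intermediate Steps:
-1*31297/(-24989) + b/4984 = -1*31297/(-24989) - 18035/4984 = -31297*(-1/24989) - 18035*1/4984 = 31297/24989 - 18035/4984 = -294692367/124545176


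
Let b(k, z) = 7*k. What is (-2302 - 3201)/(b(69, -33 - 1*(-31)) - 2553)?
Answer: 5503/2070 ≈ 2.6585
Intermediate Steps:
(-2302 - 3201)/(b(69, -33 - 1*(-31)) - 2553) = (-2302 - 3201)/(7*69 - 2553) = -5503/(483 - 2553) = -5503/(-2070) = -5503*(-1/2070) = 5503/2070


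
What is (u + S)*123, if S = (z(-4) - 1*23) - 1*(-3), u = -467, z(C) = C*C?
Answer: -57933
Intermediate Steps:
z(C) = C**2
S = -4 (S = ((-4)**2 - 1*23) - 1*(-3) = (16 - 23) + 3 = -7 + 3 = -4)
(u + S)*123 = (-467 - 4)*123 = -471*123 = -57933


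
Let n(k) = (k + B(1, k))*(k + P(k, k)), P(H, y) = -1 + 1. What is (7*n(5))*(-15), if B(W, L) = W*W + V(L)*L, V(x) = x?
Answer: -16275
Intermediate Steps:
B(W, L) = L² + W² (B(W, L) = W*W + L*L = W² + L² = L² + W²)
P(H, y) = 0
n(k) = k*(1 + k + k²) (n(k) = (k + (k² + 1²))*(k + 0) = (k + (k² + 1))*k = (k + (1 + k²))*k = (1 + k + k²)*k = k*(1 + k + k²))
(7*n(5))*(-15) = (7*(5*(1 + 5 + 5²)))*(-15) = (7*(5*(1 + 5 + 25)))*(-15) = (7*(5*31))*(-15) = (7*155)*(-15) = 1085*(-15) = -16275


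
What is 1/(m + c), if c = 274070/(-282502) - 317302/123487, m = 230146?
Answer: 295638343/68038935625945 ≈ 4.3451e-6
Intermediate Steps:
c = -1046462133/295638343 (c = 274070*(-1/282502) - 317302*1/123487 = -137035/141251 - 5378/2093 = -1046462133/295638343 ≈ -3.5397)
1/(m + c) = 1/(230146 - 1046462133/295638343) = 1/(68038935625945/295638343) = 295638343/68038935625945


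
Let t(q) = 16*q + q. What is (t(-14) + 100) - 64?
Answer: -202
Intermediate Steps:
t(q) = 17*q
(t(-14) + 100) - 64 = (17*(-14) + 100) - 64 = (-238 + 100) - 64 = -138 - 64 = -202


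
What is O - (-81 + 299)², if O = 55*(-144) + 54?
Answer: -55390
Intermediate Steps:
O = -7866 (O = -7920 + 54 = -7866)
O - (-81 + 299)² = -7866 - (-81 + 299)² = -7866 - 1*218² = -7866 - 1*47524 = -7866 - 47524 = -55390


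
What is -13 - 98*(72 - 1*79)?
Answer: 673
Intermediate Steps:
-13 - 98*(72 - 1*79) = -13 - 98*(72 - 79) = -13 - 98*(-7) = -13 + 686 = 673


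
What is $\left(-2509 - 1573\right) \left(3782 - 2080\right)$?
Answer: $-6947564$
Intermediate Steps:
$\left(-2509 - 1573\right) \left(3782 - 2080\right) = \left(-4082\right) 1702 = -6947564$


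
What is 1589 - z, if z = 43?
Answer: 1546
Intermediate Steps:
1589 - z = 1589 - 1*43 = 1589 - 43 = 1546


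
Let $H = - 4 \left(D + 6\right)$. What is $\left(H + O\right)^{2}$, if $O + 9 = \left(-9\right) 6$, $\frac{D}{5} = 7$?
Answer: $51529$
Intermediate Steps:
$D = 35$ ($D = 5 \cdot 7 = 35$)
$H = -164$ ($H = - 4 \left(35 + 6\right) = \left(-4\right) 41 = -164$)
$O = -63$ ($O = -9 - 54 = -63$)
$\left(H + O\right)^{2} = \left(-164 - 63\right)^{2} = \left(-227\right)^{2} = 51529$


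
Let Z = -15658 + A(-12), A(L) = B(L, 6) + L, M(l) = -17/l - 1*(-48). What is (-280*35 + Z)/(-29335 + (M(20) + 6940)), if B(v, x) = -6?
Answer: 509520/446957 ≈ 1.1400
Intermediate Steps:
M(l) = 48 - 17/l (M(l) = -17/l + 48 = 48 - 17/l)
A(L) = -6 + L
Z = -15676 (Z = -15658 + (-6 - 12) = -15658 - 18 = -15676)
(-280*35 + Z)/(-29335 + (M(20) + 6940)) = (-280*35 - 15676)/(-29335 + ((48 - 17/20) + 6940)) = (-9800 - 15676)/(-29335 + ((48 - 17*1/20) + 6940)) = -25476/(-29335 + ((48 - 17/20) + 6940)) = -25476/(-29335 + (943/20 + 6940)) = -25476/(-29335 + 139743/20) = -25476/(-446957/20) = -25476*(-20/446957) = 509520/446957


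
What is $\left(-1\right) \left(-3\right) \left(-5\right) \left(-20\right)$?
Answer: $300$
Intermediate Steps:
$\left(-1\right) \left(-3\right) \left(-5\right) \left(-20\right) = 3 \left(-5\right) \left(-20\right) = \left(-15\right) \left(-20\right) = 300$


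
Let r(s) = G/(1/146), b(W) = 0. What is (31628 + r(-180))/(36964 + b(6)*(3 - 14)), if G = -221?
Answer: -319/18482 ≈ -0.017260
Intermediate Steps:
r(s) = -32266 (r(s) = -221/(1/146) = -221/1/146 = -221*146 = -32266)
(31628 + r(-180))/(36964 + b(6)*(3 - 14)) = (31628 - 32266)/(36964 + 0*(3 - 14)) = -638/(36964 + 0*(-11)) = -638/(36964 + 0) = -638/36964 = -638*1/36964 = -319/18482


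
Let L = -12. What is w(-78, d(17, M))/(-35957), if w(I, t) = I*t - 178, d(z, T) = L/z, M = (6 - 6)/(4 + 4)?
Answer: 2090/611269 ≈ 0.0034191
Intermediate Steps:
M = 0 (M = 0/8 = 0*(⅛) = 0)
d(z, T) = -12/z
w(I, t) = -178 + I*t
w(-78, d(17, M))/(-35957) = (-178 - (-936)/17)/(-35957) = (-178 - (-936)/17)*(-1/35957) = (-178 - 78*(-12/17))*(-1/35957) = (-178 + 936/17)*(-1/35957) = -2090/17*(-1/35957) = 2090/611269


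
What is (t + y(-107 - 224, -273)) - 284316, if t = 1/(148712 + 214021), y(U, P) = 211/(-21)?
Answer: -103134440230/362733 ≈ -2.8433e+5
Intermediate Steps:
y(U, P) = -211/21 (y(U, P) = 211*(-1/21) = -211/21)
t = 1/362733 ≈ 2.7568e-6
(t + y(-107 - 224, -273)) - 284316 = (1/362733 - 211/21) - 284316 = -3644602/362733 - 284316 = -103134440230/362733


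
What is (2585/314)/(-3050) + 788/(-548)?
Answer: -37804209/26240980 ≈ -1.4407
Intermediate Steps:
(2585/314)/(-3050) + 788/(-548) = (2585*(1/314))*(-1/3050) + 788*(-1/548) = (2585/314)*(-1/3050) - 197/137 = -517/191540 - 197/137 = -37804209/26240980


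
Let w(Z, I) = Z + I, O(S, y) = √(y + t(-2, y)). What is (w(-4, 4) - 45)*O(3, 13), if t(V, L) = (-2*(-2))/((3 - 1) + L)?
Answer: -3*√2985 ≈ -163.91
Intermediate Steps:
t(V, L) = 4/(2 + L)
O(S, y) = √(y + 4/(2 + y))
w(Z, I) = I + Z
(w(-4, 4) - 45)*O(3, 13) = ((4 - 4) - 45)*√((4 + 13*(2 + 13))/(2 + 13)) = (0 - 45)*√((4 + 13*15)/15) = -45*√15*√(4 + 195)/15 = -45*√2985/15 = -3*√2985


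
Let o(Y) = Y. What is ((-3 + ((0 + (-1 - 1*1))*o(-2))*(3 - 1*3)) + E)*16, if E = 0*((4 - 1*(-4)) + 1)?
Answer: -48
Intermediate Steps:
E = 0 (E = 0*((4 + 4) + 1) = 0*(8 + 1) = 0*9 = 0)
((-3 + ((0 + (-1 - 1*1))*o(-2))*(3 - 1*3)) + E)*16 = ((-3 + ((0 + (-1 - 1*1))*(-2))*(3 - 1*3)) + 0)*16 = ((-3 + ((0 + (-1 - 1))*(-2))*(3 - 3)) + 0)*16 = ((-3 + ((0 - 2)*(-2))*0) + 0)*16 = ((-3 - 2*(-2)*0) + 0)*16 = ((-3 + 4*0) + 0)*16 = ((-3 + 0) + 0)*16 = (-3 + 0)*16 = -3*16 = -48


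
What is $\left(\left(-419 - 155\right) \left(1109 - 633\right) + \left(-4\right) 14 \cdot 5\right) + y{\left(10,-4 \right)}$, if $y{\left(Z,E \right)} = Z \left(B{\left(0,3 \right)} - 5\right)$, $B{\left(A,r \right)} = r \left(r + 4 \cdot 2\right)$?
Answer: $-273224$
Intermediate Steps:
$B{\left(A,r \right)} = r \left(8 + r\right)$ ($B{\left(A,r \right)} = r \left(r + 8\right) = r \left(8 + r\right)$)
$y{\left(Z,E \right)} = 28 Z$ ($y{\left(Z,E \right)} = Z \left(3 \left(8 + 3\right) - 5\right) = Z \left(3 \cdot 11 - 5\right) = Z \left(33 - 5\right) = Z 28 = 28 Z$)
$\left(\left(-419 - 155\right) \left(1109 - 633\right) + \left(-4\right) 14 \cdot 5\right) + y{\left(10,-4 \right)} = \left(\left(-419 - 155\right) \left(1109 - 633\right) + \left(-4\right) 14 \cdot 5\right) + 28 \cdot 10 = \left(\left(-574\right) 476 - 280\right) + 280 = \left(-273224 - 280\right) + 280 = -273504 + 280 = -273224$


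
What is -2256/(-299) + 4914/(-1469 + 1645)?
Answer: 933171/26312 ≈ 35.466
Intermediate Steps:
-2256/(-299) + 4914/(-1469 + 1645) = -2256*(-1/299) + 4914/176 = 2256/299 + 4914*(1/176) = 2256/299 + 2457/88 = 933171/26312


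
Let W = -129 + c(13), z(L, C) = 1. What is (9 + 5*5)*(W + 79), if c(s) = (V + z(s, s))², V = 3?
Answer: -1156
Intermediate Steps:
c(s) = 16 (c(s) = (3 + 1)² = 4² = 16)
W = -113 (W = -129 + 16 = -113)
(9 + 5*5)*(W + 79) = (9 + 5*5)*(-113 + 79) = (9 + 25)*(-34) = 34*(-34) = -1156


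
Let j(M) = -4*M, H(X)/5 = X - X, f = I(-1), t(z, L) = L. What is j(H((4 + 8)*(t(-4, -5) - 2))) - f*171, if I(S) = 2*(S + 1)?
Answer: 0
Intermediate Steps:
I(S) = 2 + 2*S (I(S) = 2*(1 + S) = 2 + 2*S)
f = 0 (f = 2 + 2*(-1) = 2 - 2 = 0)
H(X) = 0 (H(X) = 5*(X - X) = 5*0 = 0)
j(H((4 + 8)*(t(-4, -5) - 2))) - f*171 = -4*0 - 0*171 = 0 - 1*0 = 0 + 0 = 0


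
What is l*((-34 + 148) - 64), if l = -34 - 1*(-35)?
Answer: 50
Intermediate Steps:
l = 1 (l = -34 + 35 = 1)
l*((-34 + 148) - 64) = 1*((-34 + 148) - 64) = 1*(114 - 64) = 1*50 = 50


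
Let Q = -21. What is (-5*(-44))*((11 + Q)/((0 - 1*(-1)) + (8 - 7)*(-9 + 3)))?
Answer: 440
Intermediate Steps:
(-5*(-44))*((11 + Q)/((0 - 1*(-1)) + (8 - 7)*(-9 + 3))) = (-5*(-44))*((11 - 21)/((0 - 1*(-1)) + (8 - 7)*(-9 + 3))) = 220*(-10/((0 + 1) + 1*(-6))) = 220*(-10/(1 - 6)) = 220*(-10/(-5)) = 220*(-10*(-1/5)) = 220*2 = 440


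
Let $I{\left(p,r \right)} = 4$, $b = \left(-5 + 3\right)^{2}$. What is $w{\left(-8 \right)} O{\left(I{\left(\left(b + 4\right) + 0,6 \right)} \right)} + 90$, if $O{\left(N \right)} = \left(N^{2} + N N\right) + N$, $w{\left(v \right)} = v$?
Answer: $-198$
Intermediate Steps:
$b = 4$ ($b = \left(-2\right)^{2} = 4$)
$O{\left(N \right)} = N + 2 N^{2}$ ($O{\left(N \right)} = \left(N^{2} + N^{2}\right) + N = 2 N^{2} + N = N + 2 N^{2}$)
$w{\left(-8 \right)} O{\left(I{\left(\left(b + 4\right) + 0,6 \right)} \right)} + 90 = - 8 \cdot 4 \left(1 + 2 \cdot 4\right) + 90 = - 8 \cdot 4 \left(1 + 8\right) + 90 = - 8 \cdot 4 \cdot 9 + 90 = \left(-8\right) 36 + 90 = -288 + 90 = -198$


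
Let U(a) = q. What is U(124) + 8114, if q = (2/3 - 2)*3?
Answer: 8110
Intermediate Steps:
q = -4 (q = (2*(⅓) - 2)*3 = (⅔ - 2)*3 = -4/3*3 = -4)
U(a) = -4
U(124) + 8114 = -4 + 8114 = 8110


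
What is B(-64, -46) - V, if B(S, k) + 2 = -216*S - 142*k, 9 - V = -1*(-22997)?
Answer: 43342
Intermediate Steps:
V = -22988 (V = 9 - (-1)*(-22997) = 9 - 1*22997 = 9 - 22997 = -22988)
B(S, k) = -2 - 216*S - 142*k (B(S, k) = -2 + (-216*S - 142*k) = -2 - 216*S - 142*k)
B(-64, -46) - V = (-2 - 216*(-64) - 142*(-46)) - 1*(-22988) = (-2 + 13824 + 6532) + 22988 = 20354 + 22988 = 43342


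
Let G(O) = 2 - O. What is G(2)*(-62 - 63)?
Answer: 0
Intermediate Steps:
G(2)*(-62 - 63) = (2 - 1*2)*(-62 - 63) = (2 - 2)*(-125) = 0*(-125) = 0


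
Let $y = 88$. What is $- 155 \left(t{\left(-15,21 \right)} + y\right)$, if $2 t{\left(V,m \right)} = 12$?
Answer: $-14570$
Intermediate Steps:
$t{\left(V,m \right)} = 6$ ($t{\left(V,m \right)} = \frac{1}{2} \cdot 12 = 6$)
$- 155 \left(t{\left(-15,21 \right)} + y\right) = - 155 \left(6 + 88\right) = \left(-155\right) 94 = -14570$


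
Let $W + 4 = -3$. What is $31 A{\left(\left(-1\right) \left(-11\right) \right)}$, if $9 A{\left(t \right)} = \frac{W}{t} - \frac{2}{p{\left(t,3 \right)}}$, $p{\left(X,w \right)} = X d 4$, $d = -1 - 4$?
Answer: $- \frac{713}{330} \approx -2.1606$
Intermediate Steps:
$d = -5$
$W = -7$ ($W = -4 - 3 = -7$)
$p{\left(X,w \right)} = - 20 X$ ($p{\left(X,w \right)} = X \left(-5\right) 4 = - 5 X 4 = - 20 X$)
$A{\left(t \right)} = - \frac{23}{30 t}$ ($A{\left(t \right)} = \frac{- \frac{7}{t} - \frac{2}{\left(-20\right) t}}{9} = \frac{- \frac{7}{t} - 2 \left(- \frac{1}{20 t}\right)}{9} = \frac{- \frac{7}{t} + \frac{1}{10 t}}{9} = \frac{\left(- \frac{69}{10}\right) \frac{1}{t}}{9} = - \frac{23}{30 t}$)
$31 A{\left(\left(-1\right) \left(-11\right) \right)} = 31 \left(- \frac{23}{30 \left(\left(-1\right) \left(-11\right)\right)}\right) = 31 \left(- \frac{23}{30 \cdot 11}\right) = 31 \left(\left(- \frac{23}{30}\right) \frac{1}{11}\right) = 31 \left(- \frac{23}{330}\right) = - \frac{713}{330}$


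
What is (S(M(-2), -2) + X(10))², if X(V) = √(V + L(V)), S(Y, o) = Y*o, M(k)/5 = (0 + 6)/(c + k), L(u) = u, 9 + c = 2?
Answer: 580/9 + 80*√5/3 ≈ 124.07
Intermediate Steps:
c = -7 (c = -9 + 2 = -7)
M(k) = 30/(-7 + k) (M(k) = 5*((0 + 6)/(-7 + k)) = 5*(6/(-7 + k)) = 30/(-7 + k))
X(V) = √2*√V (X(V) = √(V + V) = √(2*V) = √2*√V)
(S(M(-2), -2) + X(10))² = ((30/(-7 - 2))*(-2) + √2*√10)² = ((30/(-9))*(-2) + 2*√5)² = ((30*(-⅑))*(-2) + 2*√5)² = (-10/3*(-2) + 2*√5)² = (20/3 + 2*√5)²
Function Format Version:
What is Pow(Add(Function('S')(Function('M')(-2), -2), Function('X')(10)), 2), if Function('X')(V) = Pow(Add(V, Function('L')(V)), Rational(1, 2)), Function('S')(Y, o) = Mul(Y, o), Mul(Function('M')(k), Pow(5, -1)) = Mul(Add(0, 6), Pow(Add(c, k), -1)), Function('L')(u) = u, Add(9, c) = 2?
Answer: Add(Rational(580, 9), Mul(Rational(80, 3), Pow(5, Rational(1, 2)))) ≈ 124.07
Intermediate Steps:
c = -7 (c = Add(-9, 2) = -7)
Function('M')(k) = Mul(30, Pow(Add(-7, k), -1)) (Function('M')(k) = Mul(5, Mul(Add(0, 6), Pow(Add(-7, k), -1))) = Mul(5, Mul(6, Pow(Add(-7, k), -1))) = Mul(30, Pow(Add(-7, k), -1)))
Function('X')(V) = Mul(Pow(2, Rational(1, 2)), Pow(V, Rational(1, 2))) (Function('X')(V) = Pow(Add(V, V), Rational(1, 2)) = Pow(Mul(2, V), Rational(1, 2)) = Mul(Pow(2, Rational(1, 2)), Pow(V, Rational(1, 2))))
Pow(Add(Function('S')(Function('M')(-2), -2), Function('X')(10)), 2) = Pow(Add(Mul(Mul(30, Pow(Add(-7, -2), -1)), -2), Mul(Pow(2, Rational(1, 2)), Pow(10, Rational(1, 2)))), 2) = Pow(Add(Mul(Mul(30, Pow(-9, -1)), -2), Mul(2, Pow(5, Rational(1, 2)))), 2) = Pow(Add(Mul(Mul(30, Rational(-1, 9)), -2), Mul(2, Pow(5, Rational(1, 2)))), 2) = Pow(Add(Mul(Rational(-10, 3), -2), Mul(2, Pow(5, Rational(1, 2)))), 2) = Pow(Add(Rational(20, 3), Mul(2, Pow(5, Rational(1, 2)))), 2)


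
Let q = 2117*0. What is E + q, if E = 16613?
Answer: 16613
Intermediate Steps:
q = 0
E + q = 16613 + 0 = 16613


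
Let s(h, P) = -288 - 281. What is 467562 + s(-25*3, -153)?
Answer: 466993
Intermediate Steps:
s(h, P) = -569
467562 + s(-25*3, -153) = 467562 - 569 = 466993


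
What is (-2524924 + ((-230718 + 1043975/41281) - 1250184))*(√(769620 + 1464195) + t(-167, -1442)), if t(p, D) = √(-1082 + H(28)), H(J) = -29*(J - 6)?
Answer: -165363459131*√2233815/41281 - 330726918262*I*√430/41281 ≈ -5.987e+9 - 1.6613e+8*I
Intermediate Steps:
H(J) = 174 - 29*J (H(J) = -29*(-6 + J) = 174 - 29*J)
t(p, D) = 2*I*√430 (t(p, D) = √(-1082 + (174 - 29*28)) = √(-1082 + (174 - 812)) = √(-1082 - 638) = √(-1720) = 2*I*√430)
(-2524924 + ((-230718 + 1043975/41281) - 1250184))*(√(769620 + 1464195) + t(-167, -1442)) = (-2524924 + ((-230718 + 1043975/41281) - 1250184))*(√(769620 + 1464195) + 2*I*√430) = (-2524924 + ((-230718 + 1043975*(1/41281)) - 1250184))*(√2233815 + 2*I*√430) = (-2524924 + ((-230718 + 1043975/41281) - 1250184))*(√2233815 + 2*I*√430) = (-2524924 + (-9523225783/41281 - 1250184))*(√2233815 + 2*I*√430) = (-2524924 - 61132071487/41281)*(√2233815 + 2*I*√430) = -165363459131*(√2233815 + 2*I*√430)/41281 = -165363459131*√2233815/41281 - 330726918262*I*√430/41281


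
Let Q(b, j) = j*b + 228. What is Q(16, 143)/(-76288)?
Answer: -629/19072 ≈ -0.032980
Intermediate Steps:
Q(b, j) = 228 + b*j (Q(b, j) = b*j + 228 = 228 + b*j)
Q(16, 143)/(-76288) = (228 + 16*143)/(-76288) = (228 + 2288)*(-1/76288) = 2516*(-1/76288) = -629/19072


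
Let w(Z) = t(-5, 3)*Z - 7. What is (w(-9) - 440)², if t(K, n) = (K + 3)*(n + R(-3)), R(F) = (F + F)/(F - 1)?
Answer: 133956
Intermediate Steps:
R(F) = 2*F/(-1 + F) (R(F) = (2*F)/(-1 + F) = 2*F/(-1 + F))
t(K, n) = (3 + K)*(3/2 + n) (t(K, n) = (K + 3)*(n + 2*(-3)/(-1 - 3)) = (3 + K)*(n + 2*(-3)/(-4)) = (3 + K)*(n + 2*(-3)*(-¼)) = (3 + K)*(n + 3/2) = (3 + K)*(3/2 + n))
w(Z) = -7 - 9*Z (w(Z) = (9/2 + 3*3 + (3/2)*(-5) - 5*3)*Z - 7 = (9/2 + 9 - 15/2 - 15)*Z - 7 = -9*Z - 7 = -7 - 9*Z)
(w(-9) - 440)² = ((-7 - 9*(-9)) - 440)² = ((-7 + 81) - 440)² = (74 - 440)² = (-366)² = 133956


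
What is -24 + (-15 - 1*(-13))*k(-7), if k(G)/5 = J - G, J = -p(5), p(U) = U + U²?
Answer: 206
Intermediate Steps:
J = -30 (J = -5*(1 + 5) = -5*6 = -1*30 = -30)
k(G) = -150 - 5*G (k(G) = 5*(-30 - G) = -150 - 5*G)
-24 + (-15 - 1*(-13))*k(-7) = -24 + (-15 - 1*(-13))*(-150 - 5*(-7)) = -24 + (-15 + 13)*(-150 + 35) = -24 - 2*(-115) = -24 + 230 = 206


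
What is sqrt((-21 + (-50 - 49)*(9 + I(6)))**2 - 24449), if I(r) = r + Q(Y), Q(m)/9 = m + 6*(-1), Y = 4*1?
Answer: sqrt(51727) ≈ 227.44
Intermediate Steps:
Y = 4
Q(m) = -54 + 9*m (Q(m) = 9*(m + 6*(-1)) = 9*(m - 6) = 9*(-6 + m) = -54 + 9*m)
I(r) = -18 + r (I(r) = r + (-54 + 9*4) = r + (-54 + 36) = r - 18 = -18 + r)
sqrt((-21 + (-50 - 49)*(9 + I(6)))**2 - 24449) = sqrt((-21 + (-50 - 49)*(9 + (-18 + 6)))**2 - 24449) = sqrt((-21 - 99*(9 - 12))**2 - 24449) = sqrt((-21 - 99*(-3))**2 - 24449) = sqrt((-21 + 297)**2 - 24449) = sqrt(276**2 - 24449) = sqrt(76176 - 24449) = sqrt(51727)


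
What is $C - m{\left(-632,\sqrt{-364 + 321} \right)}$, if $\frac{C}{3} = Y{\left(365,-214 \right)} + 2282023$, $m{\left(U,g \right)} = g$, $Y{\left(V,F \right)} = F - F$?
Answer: $6846069 - i \sqrt{43} \approx 6.8461 \cdot 10^{6} - 6.5574 i$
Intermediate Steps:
$Y{\left(V,F \right)} = 0$
$C = 6846069$ ($C = 3 \left(0 + 2282023\right) = 3 \cdot 2282023 = 6846069$)
$C - m{\left(-632,\sqrt{-364 + 321} \right)} = 6846069 - \sqrt{-364 + 321} = 6846069 - \sqrt{-43} = 6846069 - i \sqrt{43}$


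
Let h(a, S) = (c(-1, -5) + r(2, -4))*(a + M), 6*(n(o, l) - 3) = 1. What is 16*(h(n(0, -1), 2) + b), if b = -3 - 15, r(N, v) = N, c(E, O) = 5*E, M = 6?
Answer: -728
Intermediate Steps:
n(o, l) = 19/6 (n(o, l) = 3 + (1/6)*1 = 3 + 1/6 = 19/6)
b = -18
h(a, S) = -18 - 3*a (h(a, S) = (5*(-1) + 2)*(a + 6) = (-5 + 2)*(6 + a) = -3*(6 + a) = -18 - 3*a)
16*(h(n(0, -1), 2) + b) = 16*((-18 - 3*19/6) - 18) = 16*((-18 - 19/2) - 18) = 16*(-55/2 - 18) = 16*(-91/2) = -728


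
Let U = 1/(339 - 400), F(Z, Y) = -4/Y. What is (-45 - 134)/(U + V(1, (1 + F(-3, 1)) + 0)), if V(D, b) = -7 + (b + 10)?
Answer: 10919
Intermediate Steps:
V(D, b) = 3 + b (V(D, b) = -7 + (10 + b) = 3 + b)
U = -1/61 (U = 1/(-61) = -1/61 ≈ -0.016393)
(-45 - 134)/(U + V(1, (1 + F(-3, 1)) + 0)) = (-45 - 134)/(-1/61 + (3 + ((1 - 4/1) + 0))) = -179/(-1/61 + (3 + ((1 - 4*1) + 0))) = -179/(-1/61 + (3 + ((1 - 4) + 0))) = -179/(-1/61 + (3 + (-3 + 0))) = -179/(-1/61 + (3 - 3)) = -179/(-1/61 + 0) = -179/(-1/61) = -179*(-61) = 10919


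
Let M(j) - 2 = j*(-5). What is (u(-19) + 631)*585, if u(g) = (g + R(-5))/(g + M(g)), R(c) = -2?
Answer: 737955/2 ≈ 3.6898e+5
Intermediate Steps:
M(j) = 2 - 5*j (M(j) = 2 + j*(-5) = 2 - 5*j)
u(g) = (-2 + g)/(2 - 4*g) (u(g) = (g - 2)/(g + (2 - 5*g)) = (-2 + g)/(2 - 4*g))
(u(-19) + 631)*585 = ((2 - 1*(-19))/(2*(-1 + 2*(-19))) + 631)*585 = ((2 + 19)/(2*(-1 - 38)) + 631)*585 = ((1/2)*21/(-39) + 631)*585 = ((1/2)*(-1/39)*21 + 631)*585 = (-7/26 + 631)*585 = (16399/26)*585 = 737955/2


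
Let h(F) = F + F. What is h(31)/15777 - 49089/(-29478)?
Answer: 258768263/155024802 ≈ 1.6692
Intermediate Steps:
h(F) = 2*F
h(31)/15777 - 49089/(-29478) = (2*31)/15777 - 49089/(-29478) = 62*(1/15777) - 49089*(-1/29478) = 62/15777 + 16363/9826 = 258768263/155024802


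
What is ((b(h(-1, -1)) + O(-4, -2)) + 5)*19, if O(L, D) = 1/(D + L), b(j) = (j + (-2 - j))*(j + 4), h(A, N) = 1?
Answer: -589/6 ≈ -98.167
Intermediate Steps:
b(j) = -8 - 2*j (b(j) = -2*(4 + j) = -8 - 2*j)
((b(h(-1, -1)) + O(-4, -2)) + 5)*19 = (((-8 - 2*1) + 1/(-2 - 4)) + 5)*19 = (((-8 - 2) + 1/(-6)) + 5)*19 = ((-10 - ⅙) + 5)*19 = (-61/6 + 5)*19 = -31/6*19 = -589/6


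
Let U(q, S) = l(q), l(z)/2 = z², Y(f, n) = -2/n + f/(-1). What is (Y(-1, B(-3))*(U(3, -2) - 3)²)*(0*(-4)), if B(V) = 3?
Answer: 0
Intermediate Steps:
Y(f, n) = -f - 2/n (Y(f, n) = -2/n + f*(-1) = -2/n - f = -f - 2/n)
l(z) = 2*z²
U(q, S) = 2*q²
(Y(-1, B(-3))*(U(3, -2) - 3)²)*(0*(-4)) = ((-1*(-1) - 2/3)*(2*3² - 3)²)*(0*(-4)) = ((1 - 2*⅓)*(2*9 - 3)²)*0 = ((1 - ⅔)*(18 - 3)²)*0 = ((⅓)*15²)*0 = ((⅓)*225)*0 = 75*0 = 0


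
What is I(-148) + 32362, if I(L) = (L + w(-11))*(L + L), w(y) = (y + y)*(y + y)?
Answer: -67094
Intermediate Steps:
w(y) = 4*y**2 (w(y) = (2*y)*(2*y) = 4*y**2)
I(L) = 2*L*(484 + L) (I(L) = (L + 4*(-11)**2)*(L + L) = (L + 4*121)*(2*L) = (L + 484)*(2*L) = (484 + L)*(2*L) = 2*L*(484 + L))
I(-148) + 32362 = 2*(-148)*(484 - 148) + 32362 = 2*(-148)*336 + 32362 = -99456 + 32362 = -67094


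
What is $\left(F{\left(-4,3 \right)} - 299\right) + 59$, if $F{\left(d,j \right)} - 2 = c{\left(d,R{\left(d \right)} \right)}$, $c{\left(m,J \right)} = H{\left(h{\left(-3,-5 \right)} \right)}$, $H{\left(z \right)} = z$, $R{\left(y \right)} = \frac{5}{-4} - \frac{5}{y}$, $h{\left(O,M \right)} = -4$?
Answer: $-242$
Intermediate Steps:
$R{\left(y \right)} = - \frac{5}{4} - \frac{5}{y}$ ($R{\left(y \right)} = 5 \left(- \frac{1}{4}\right) - \frac{5}{y} = - \frac{5}{4} - \frac{5}{y}$)
$c{\left(m,J \right)} = -4$
$F{\left(d,j \right)} = -2$ ($F{\left(d,j \right)} = 2 - 4 = -2$)
$\left(F{\left(-4,3 \right)} - 299\right) + 59 = \left(-2 - 299\right) + 59 = -301 + 59 = -242$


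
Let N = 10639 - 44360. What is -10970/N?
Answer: 10970/33721 ≈ 0.32532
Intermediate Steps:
N = -33721
-10970/N = -10970/(-33721) = -10970*(-1/33721) = 10970/33721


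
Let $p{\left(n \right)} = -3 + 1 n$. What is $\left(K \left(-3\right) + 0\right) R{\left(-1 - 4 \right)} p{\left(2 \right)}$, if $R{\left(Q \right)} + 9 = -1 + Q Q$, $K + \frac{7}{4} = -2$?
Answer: $- \frac{675}{4} \approx -168.75$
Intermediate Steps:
$K = - \frac{15}{4}$ ($K = - \frac{7}{4} - 2 = - \frac{15}{4} \approx -3.75$)
$p{\left(n \right)} = -3 + n$
$R{\left(Q \right)} = -10 + Q^{2}$ ($R{\left(Q \right)} = -9 + \left(-1 + Q Q\right) = -9 + \left(-1 + Q^{2}\right) = -10 + Q^{2}$)
$\left(K \left(-3\right) + 0\right) R{\left(-1 - 4 \right)} p{\left(2 \right)} = \left(\left(- \frac{15}{4}\right) \left(-3\right) + 0\right) \left(-10 + \left(-1 - 4\right)^{2}\right) \left(-3 + 2\right) = \left(\frac{45}{4} + 0\right) \left(-10 + \left(-1 - 4\right)^{2}\right) \left(-1\right) = \frac{45 \left(-10 + \left(-5\right)^{2}\right)}{4} \left(-1\right) = \frac{45 \left(-10 + 25\right)}{4} \left(-1\right) = \frac{45}{4} \cdot 15 \left(-1\right) = \frac{675}{4} \left(-1\right) = - \frac{675}{4}$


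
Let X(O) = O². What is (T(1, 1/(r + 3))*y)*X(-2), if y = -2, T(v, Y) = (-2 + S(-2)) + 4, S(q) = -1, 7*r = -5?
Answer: -8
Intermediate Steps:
r = -5/7 (r = (⅐)*(-5) = -5/7 ≈ -0.71429)
T(v, Y) = 1 (T(v, Y) = (-2 - 1) + 4 = -3 + 4 = 1)
(T(1, 1/(r + 3))*y)*X(-2) = (1*(-2))*(-2)² = -2*4 = -8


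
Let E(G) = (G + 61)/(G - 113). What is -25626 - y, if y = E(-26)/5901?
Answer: -3002777797/117177 ≈ -25626.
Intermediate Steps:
E(G) = (61 + G)/(-113 + G)
y = -5/117177 (y = ((61 - 26)/(-113 - 26))/5901 = (35/(-139))*(1/5901) = -1/139*35*(1/5901) = -35/139*1/5901 = -5/117177 ≈ -4.2670e-5)
-25626 - y = -25626 - 1*(-5/117177) = -25626 + 5/117177 = -3002777797/117177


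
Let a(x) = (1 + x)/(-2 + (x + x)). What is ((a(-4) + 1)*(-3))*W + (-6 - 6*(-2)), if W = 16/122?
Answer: 1674/305 ≈ 5.4885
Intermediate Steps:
W = 8/61 (W = 16*(1/122) = 8/61 ≈ 0.13115)
a(x) = (1 + x)/(-2 + 2*x)
((a(-4) + 1)*(-3))*W + (-6 - 6*(-2)) = (((1 - 4)/(2*(-1 - 4)) + 1)*(-3))*(8/61) + (-6 - 6*(-2)) = (((1/2)*(-3)/(-5) + 1)*(-3))*(8/61) + (-6 + 12) = (((1/2)*(-1/5)*(-3) + 1)*(-3))*(8/61) + 6 = ((3/10 + 1)*(-3))*(8/61) + 6 = ((13/10)*(-3))*(8/61) + 6 = -39/10*8/61 + 6 = -156/305 + 6 = 1674/305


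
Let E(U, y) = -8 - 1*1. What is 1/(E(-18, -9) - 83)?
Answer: -1/92 ≈ -0.010870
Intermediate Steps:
E(U, y) = -9 (E(U, y) = -8 - 1 = -9)
1/(E(-18, -9) - 83) = 1/(-9 - 83) = 1/(-92) = -1/92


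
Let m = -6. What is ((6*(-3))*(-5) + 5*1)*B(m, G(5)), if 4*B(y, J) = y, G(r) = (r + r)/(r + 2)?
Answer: -285/2 ≈ -142.50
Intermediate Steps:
G(r) = 2*r/(2 + r) (G(r) = (2*r)/(2 + r) = 2*r/(2 + r))
B(y, J) = y/4
((6*(-3))*(-5) + 5*1)*B(m, G(5)) = ((6*(-3))*(-5) + 5*1)*((¼)*(-6)) = (-18*(-5) + 5)*(-3/2) = (90 + 5)*(-3/2) = 95*(-3/2) = -285/2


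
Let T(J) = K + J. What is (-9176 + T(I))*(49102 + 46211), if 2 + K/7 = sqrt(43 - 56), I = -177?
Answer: -892796871 + 667191*I*sqrt(13) ≈ -8.928e+8 + 2.4056e+6*I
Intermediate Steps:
K = -14 + 7*I*sqrt(13) (K = -14 + 7*sqrt(43 - 56) = -14 + 7*sqrt(-13) = -14 + 7*(I*sqrt(13)) = -14 + 7*I*sqrt(13) ≈ -14.0 + 25.239*I)
T(J) = -14 + J + 7*I*sqrt(13) (T(J) = (-14 + 7*I*sqrt(13)) + J = -14 + J + 7*I*sqrt(13))
(-9176 + T(I))*(49102 + 46211) = (-9176 + (-14 - 177 + 7*I*sqrt(13)))*(49102 + 46211) = (-9176 + (-191 + 7*I*sqrt(13)))*95313 = (-9367 + 7*I*sqrt(13))*95313 = -892796871 + 667191*I*sqrt(13)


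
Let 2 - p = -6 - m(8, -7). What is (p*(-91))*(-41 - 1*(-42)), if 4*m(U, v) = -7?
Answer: -2275/4 ≈ -568.75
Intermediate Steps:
m(U, v) = -7/4 (m(U, v) = (1/4)*(-7) = -7/4)
p = 25/4 (p = 2 - (-6 - 1*(-7/4)) = 2 - (-6 + 7/4) = 2 - 1*(-17/4) = 2 + 17/4 = 25/4 ≈ 6.2500)
(p*(-91))*(-41 - 1*(-42)) = ((25/4)*(-91))*(-41 - 1*(-42)) = -2275*(-41 + 42)/4 = -2275/4*1 = -2275/4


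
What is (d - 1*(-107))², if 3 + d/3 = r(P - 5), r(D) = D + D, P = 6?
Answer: 10816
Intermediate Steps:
r(D) = 2*D
d = -3 (d = -9 + 3*(2*(6 - 5)) = -9 + 3*(2*1) = -9 + 3*2 = -9 + 6 = -3)
(d - 1*(-107))² = (-3 - 1*(-107))² = (-3 + 107)² = 104² = 10816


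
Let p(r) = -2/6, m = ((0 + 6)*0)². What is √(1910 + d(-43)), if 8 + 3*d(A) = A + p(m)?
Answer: 2*√4259/3 ≈ 43.507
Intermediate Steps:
m = 0 (m = (6*0)² = 0² = 0)
p(r) = -⅓ (p(r) = -2*⅙ = -⅓)
d(A) = -25/9 + A/3 (d(A) = -8/3 + (A - ⅓)/3 = -8/3 + (-⅓ + A)/3 = -8/3 + (-⅑ + A/3) = -25/9 + A/3)
√(1910 + d(-43)) = √(1910 + (-25/9 + (⅓)*(-43))) = √(1910 + (-25/9 - 43/3)) = √(1910 - 154/9) = √(17036/9) = 2*√4259/3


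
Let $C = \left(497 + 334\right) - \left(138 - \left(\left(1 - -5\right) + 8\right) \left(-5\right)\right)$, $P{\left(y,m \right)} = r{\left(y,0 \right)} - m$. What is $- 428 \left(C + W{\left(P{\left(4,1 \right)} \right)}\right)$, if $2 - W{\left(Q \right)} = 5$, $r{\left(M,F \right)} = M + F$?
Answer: $-265360$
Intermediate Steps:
$r{\left(M,F \right)} = F + M$
$P{\left(y,m \right)} = y - m$ ($P{\left(y,m \right)} = \left(0 + y\right) - m = y - m$)
$W{\left(Q \right)} = -3$ ($W{\left(Q \right)} = 2 - 5 = -3$)
$C = 623$ ($C = 831 - \left(138 - \left(\left(1 + 5\right) + 8\right) \left(-5\right)\right) = 831 - \left(138 - \left(6 + 8\right) \left(-5\right)\right) = 831 + \left(14 \left(-5\right) - 138\right) = 831 - 208 = 623$)
$- 428 \left(C + W{\left(P{\left(4,1 \right)} \right)}\right) = - 428 \left(623 - 3\right) = \left(-428\right) 620 = -265360$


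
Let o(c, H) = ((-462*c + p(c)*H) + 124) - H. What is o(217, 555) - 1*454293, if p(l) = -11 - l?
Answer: -681518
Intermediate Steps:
o(c, H) = 124 - H - 462*c + H*(-11 - c) (o(c, H) = ((-462*c + (-11 - c)*H) + 124) - H = ((-462*c + H*(-11 - c)) + 124) - H = (124 - 462*c + H*(-11 - c)) - H = 124 - H - 462*c + H*(-11 - c))
o(217, 555) - 1*454293 = (124 - 1*555 - 462*217 - 1*555*(11 + 217)) - 1*454293 = (124 - 555 - 100254 - 1*555*228) - 454293 = (124 - 555 - 100254 - 126540) - 454293 = -227225 - 454293 = -681518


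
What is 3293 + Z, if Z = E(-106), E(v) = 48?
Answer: 3341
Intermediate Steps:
Z = 48
3293 + Z = 3293 + 48 = 3341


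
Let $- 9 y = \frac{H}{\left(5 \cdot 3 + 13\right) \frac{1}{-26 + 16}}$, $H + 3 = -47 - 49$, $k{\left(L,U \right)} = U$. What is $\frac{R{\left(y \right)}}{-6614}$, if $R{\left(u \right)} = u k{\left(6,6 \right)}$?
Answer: $\frac{165}{46298} \approx 0.0035639$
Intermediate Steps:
$H = -99$ ($H = -3 - 96 = -99$)
$y = - \frac{55}{14}$ ($y = - \frac{\left(-99\right) \frac{1}{\left(5 \cdot 3 + 13\right) \frac{1}{-26 + 16}}}{9} = - \frac{\left(-99\right) \frac{1}{\left(15 + 13\right) \frac{1}{-10}}}{9} = - \frac{\left(-99\right) \frac{1}{28 \left(- \frac{1}{10}\right)}}{9} = - \frac{\left(-99\right) \frac{1}{- \frac{14}{5}}}{9} = - \frac{\left(-99\right) \left(- \frac{5}{14}\right)}{9} = \left(- \frac{1}{9}\right) \frac{495}{14} = - \frac{55}{14} \approx -3.9286$)
$R{\left(u \right)} = 6 u$ ($R{\left(u \right)} = u 6 = 6 u$)
$\frac{R{\left(y \right)}}{-6614} = \frac{6 \left(- \frac{55}{14}\right)}{-6614} = \left(- \frac{165}{7}\right) \left(- \frac{1}{6614}\right) = \frac{165}{46298}$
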